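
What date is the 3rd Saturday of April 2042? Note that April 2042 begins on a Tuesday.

April 2042 begins on a Tuesday, so the first Saturday is April 5 (4 days later).
The 3rd Saturday is 2 weeks later: 5 + 14 = 19.

April 19, 2042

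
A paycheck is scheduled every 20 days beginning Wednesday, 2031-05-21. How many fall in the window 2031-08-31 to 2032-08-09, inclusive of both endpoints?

Occurrences land 20·i days after 2031-05-21 for i = 0, 1, 2, …
2031-08-31 is 102 days after the start; 102 ÷ 20 = 5 remainder 2; since the remainder is 2, round up to i = 6. First occurrence in the window: #7 on 2031-09-18 (6×20 = 120 days in).
2032-08-09 is 446 days after the start; 446 ÷ 20 = 22 remainder 6. Last occurrence in the window: #23 on 2032-08-03.
Occurrences #7 through #23: 17 in total.

17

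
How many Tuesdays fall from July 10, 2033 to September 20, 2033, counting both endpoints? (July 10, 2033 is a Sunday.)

11

July 10, 2033 is a Sunday; the first Tuesday on or after it is July 12, 2033 (2 days later).
From July 12, 2033 to September 20, 2033: 19 + 31 + 20 = 70 days (rest of July, August, September).
70 ÷ 7 = 10 full weeks with remainder 0, so 10 more Tuesdays after the first → 11.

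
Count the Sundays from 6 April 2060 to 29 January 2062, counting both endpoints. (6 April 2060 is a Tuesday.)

95

6 April 2060 is a Tuesday; the first Sunday on or after it is 11 April 2060 (5 days later).
From 11 April 2060 to 29 January 2062: 264 + 365 + 29 = 658 days (rest of 2060, 2061, to 29 January 2062 in 2062).
658 ÷ 7 = 94 full weeks with remainder 0, so 94 more Sundays after the first → 95.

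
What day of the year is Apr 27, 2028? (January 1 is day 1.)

Days in months before Apr: 31 + 29 + 31 = 91.
Plus 27 days into Apr → day 118.

118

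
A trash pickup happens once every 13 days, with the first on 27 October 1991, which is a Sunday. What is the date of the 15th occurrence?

26 April 1992

The 15th occurrence is 14 intervals after the first: 14 × 13 = 182 days after 27 October 1991.
October has 31 days — 4 days to the end of October leaves 178.
November has 30 days (148 left).
December has 31 days (117 left).
January has 31 days (86 left).
February has 29 days (57 left).
March has 31 days (26 left).
26 days into April → 26 April 1992.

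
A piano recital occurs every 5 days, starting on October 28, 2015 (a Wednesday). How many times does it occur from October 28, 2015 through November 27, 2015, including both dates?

7

Occurrences land 5·i days after October 28, 2015 for i = 0, 1, 2, …
The window opens on the start date, so the first occurrence inside is #1 on October 28, 2015.
November 27, 2015 is 30 days after the start; 30 ÷ 5 = 6 remainder 0. Last occurrence in the window: #7 on November 27, 2015.
Occurrences #1 through #7: 7 in total.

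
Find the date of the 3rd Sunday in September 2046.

September 16, 2046

September 2046 begins on a Saturday, so the first Sunday is September 2 (1 day later).
The 3rd Sunday is 2 weeks later: 2 + 14 = 16.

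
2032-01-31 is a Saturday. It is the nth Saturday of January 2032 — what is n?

5th

Day 31 falls in week ⌈31/7⌉ of the month.
Days 1–7 hold the 1st Saturday, 8–14 the 2nd, 15–21 the 3rd, 22–28 the 4th, 29–31 the 5th.
31 is in the range for the 5th.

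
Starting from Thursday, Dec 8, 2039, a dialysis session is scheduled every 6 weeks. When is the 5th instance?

May 24, 2040

The 5th occurrence is 4 intervals after the first: 4 × 42 = 168 days after Dec 8, 2039.
Dec has 31 days — 23 days to the end of Dec leaves 145.
Jan has 31 days (114 left).
Feb has 29 days (85 left).
Mar has 31 days (54 left).
Apr has 30 days (24 left).
24 days into May → May 24, 2040.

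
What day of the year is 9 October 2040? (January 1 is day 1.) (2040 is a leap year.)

Days in months before October: 31 + 29 + 31 + 30 + 31 + 30 + 31 + 31 + 30 = 274.
Plus 9 days into October → day 283.

283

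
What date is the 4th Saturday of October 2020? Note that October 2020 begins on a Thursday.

October 2020 begins on a Thursday, so the first Saturday is October 3 (2 days later).
The 4th Saturday is 3 weeks later: 3 + 21 = 24.

2020-10-24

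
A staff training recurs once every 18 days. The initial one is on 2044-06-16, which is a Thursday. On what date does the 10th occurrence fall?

The 10th occurrence is 9 intervals after the first: 9 × 18 = 162 days after 2044-06-16.
June has 30 days — 14 days to the end of June leaves 148.
July has 31 days (117 left).
August has 31 days (86 left).
September has 30 days (56 left).
October has 31 days (25 left).
25 days into November → 2044-11-25.

2044-11-25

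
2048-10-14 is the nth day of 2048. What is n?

Days in months before October: 31 + 29 + 31 + 30 + 31 + 30 + 31 + 31 + 30 = 274.
Plus 14 days into October → day 288.

288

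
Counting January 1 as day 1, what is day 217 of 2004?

Jan has 31 days (217 − 31 = 186 remain).
Feb has 29 days (186 − 29 = 157 remain).
Mar has 31 days (157 − 31 = 126 remain).
Apr has 30 days (126 − 30 = 96 remain).
May has 31 days (96 − 31 = 65 remain).
Jun has 30 days (65 − 30 = 35 remain).
Jul has 31 days (35 − 31 = 4 remain).
4 into Aug → Aug 4.

Aug 4, 2004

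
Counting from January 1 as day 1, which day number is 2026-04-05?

Days in months before April: 31 + 28 + 31 = 90.
Plus 5 days into April → day 95.

95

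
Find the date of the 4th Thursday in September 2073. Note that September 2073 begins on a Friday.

September 28, 2073

September 2073 begins on a Friday, so the first Thursday is September 7 (6 days later).
The 4th Thursday is 3 weeks later: 7 + 21 = 28.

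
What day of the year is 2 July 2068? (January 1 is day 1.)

Days in months before July: 31 + 29 + 31 + 30 + 31 + 30 = 182.
Plus 2 days into July → day 184.

184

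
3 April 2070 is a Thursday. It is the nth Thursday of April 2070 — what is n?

1st

Day 3 falls in week ⌈3/7⌉ of the month.
Days 1–7 hold the 1st Thursday, 8–14 the 2nd, 15–21 the 3rd, 22–28 the 4th, 29–31 the 5th.
3 is in the range for the 1st.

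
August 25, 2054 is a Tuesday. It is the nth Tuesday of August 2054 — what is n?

4th

Day 25 falls in week ⌈25/7⌉ of the month.
Days 1–7 hold the 1st Tuesday, 8–14 the 2nd, 15–21 the 3rd, 22–28 the 4th, 29–31 the 5th.
25 is in the range for the 4th.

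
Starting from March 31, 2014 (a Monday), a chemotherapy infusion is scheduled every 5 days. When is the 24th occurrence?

July 24, 2014

The 24th occurrence is 23 intervals after the first: 23 × 5 = 115 days after March 31, 2014.
March has 31 days — 0 days to the end of March leaves 115.
April has 30 days (85 left).
May has 31 days (54 left).
June has 30 days (24 left).
24 days into July → July 24, 2014.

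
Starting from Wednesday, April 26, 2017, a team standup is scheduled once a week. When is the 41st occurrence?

January 31, 2018

The 41st occurrence is 40 intervals after the first: 40 × 7 = 280 days after April 26, 2017.
April has 30 days — 4 days to the end of April leaves 276.
May has 31 days (245 left).
June has 30 days (215 left).
July has 31 days (184 left).
August has 31 days (153 left).
September has 30 days (123 left).
October has 31 days (92 left).
November has 30 days (62 left).
December has 31 days (31 left).
31 days into January → January 31, 2018.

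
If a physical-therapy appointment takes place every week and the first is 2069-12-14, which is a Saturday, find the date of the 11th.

2070-02-22

The 11th occurrence is 10 intervals after the first: 10 × 7 = 70 days after 2069-12-14.
December has 31 days — 17 days to the end of December leaves 53.
January has 31 days (22 left).
22 days into February → 2070-02-22.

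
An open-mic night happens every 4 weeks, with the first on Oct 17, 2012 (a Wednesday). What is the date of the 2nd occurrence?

Nov 14, 2012

The 2nd occurrence is 1 interval after the first: 1 × 28 = 28 days after Oct 17, 2012.
Oct has 31 days — 14 days to the end of Oct leaves 14.
14 days into Nov → Nov 14, 2012.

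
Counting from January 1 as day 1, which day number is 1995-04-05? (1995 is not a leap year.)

Days in months before April: 31 + 28 + 31 = 90.
Plus 5 days into April → day 95.

95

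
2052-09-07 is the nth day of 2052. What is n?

251

Days in months before September: 31 + 29 + 31 + 30 + 31 + 30 + 31 + 31 = 244.
Plus 7 days into September → day 251.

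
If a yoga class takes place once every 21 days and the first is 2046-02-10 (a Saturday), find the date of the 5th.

The 5th occurrence is 4 intervals after the first: 4 × 21 = 84 days after 2046-02-10.
February has 28 days — 18 days to the end of February leaves 66.
March has 31 days (35 left).
April has 30 days (5 left).
5 days into May → 2046-05-05.

2046-05-05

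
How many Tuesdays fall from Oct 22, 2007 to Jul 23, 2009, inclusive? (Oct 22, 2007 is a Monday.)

Oct 22, 2007 is a Monday; the first Tuesday on or after it is Oct 23, 2007 (1 day later).
From Oct 23, 2007 to Jul 23, 2009: 69 + 366 + 204 = 639 days (rest of 2007, 2008, to Jul 23, 2009 in 2009).
639 ÷ 7 = 91 full weeks with remainder 2, so 91 more Tuesdays after the first → 92.

92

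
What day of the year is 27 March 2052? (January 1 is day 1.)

87

Days in months before March: 31 + 29 = 60.
Plus 27 days into March → day 87.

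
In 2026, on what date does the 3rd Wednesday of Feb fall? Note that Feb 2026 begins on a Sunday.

Feb 2026 begins on a Sunday, so the first Wednesday is Feb 4 (3 days later).
The 3rd Wednesday is 2 weeks later: 4 + 14 = 18.

Feb 18, 2026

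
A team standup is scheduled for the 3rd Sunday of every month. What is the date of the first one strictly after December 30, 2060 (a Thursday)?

December 2060 starts on a Wednesday; its first Sunday is the 5th, so the 3rd Sunday is the 19th — December 19, 2060.
That is not after December 30, 2060, so look at January 2061.
January 2061 starts on a Saturday; its first Sunday is the 2nd, so the 3rd Sunday is the 16th — January 16, 2061.

January 16, 2061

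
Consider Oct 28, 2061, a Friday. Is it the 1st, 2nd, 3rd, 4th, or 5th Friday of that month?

Day 28 falls in week ⌈28/7⌉ of the month.
Days 1–7 hold the 1st Friday, 8–14 the 2nd, 15–21 the 3rd, 22–28 the 4th, 29–31 the 5th.
28 is in the range for the 4th.

4th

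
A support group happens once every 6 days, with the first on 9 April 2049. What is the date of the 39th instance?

23 November 2049

The 39th occurrence is 38 intervals after the first: 38 × 6 = 228 days after 9 April 2049.
April has 30 days — 21 days to the end of April leaves 207.
May has 31 days (176 left).
June has 30 days (146 left).
July has 31 days (115 left).
August has 31 days (84 left).
September has 30 days (54 left).
October has 31 days (23 left).
23 days into November → 23 November 2049.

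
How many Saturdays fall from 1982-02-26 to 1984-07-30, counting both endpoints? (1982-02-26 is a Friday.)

127

1982-02-26 is a Friday; the first Saturday on or after it is 1982-02-27 (1 day later).
From 1982-02-27 to 1984-07-30: 307 + 365 + 212 = 884 days (rest of 1982, 1983, to 1984-07-30 in 1984).
884 ÷ 7 = 126 full weeks with remainder 2, so 126 more Saturdays after the first → 127.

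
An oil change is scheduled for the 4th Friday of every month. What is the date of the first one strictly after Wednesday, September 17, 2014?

September 2014 starts on a Monday; its first Friday is the 5th, so the 4th Friday is the 26th — September 26, 2014.
September 26, 2014 is after September 17, 2014, so that is the next one.

September 26, 2014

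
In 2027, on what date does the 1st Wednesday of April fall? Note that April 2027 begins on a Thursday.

April 2027 begins on a Thursday, so the first Wednesday is April 7 (6 days later).

7 April 2027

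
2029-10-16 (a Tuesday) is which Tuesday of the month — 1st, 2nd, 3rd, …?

Day 16 falls in week ⌈16/7⌉ of the month.
Days 1–7 hold the 1st Tuesday, 8–14 the 2nd, 15–21 the 3rd, 22–28 the 4th, 29–31 the 5th.
16 is in the range for the 3rd.

3rd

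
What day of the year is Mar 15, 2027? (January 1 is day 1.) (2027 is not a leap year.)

Days in months before Mar: 31 + 28 = 59.
Plus 15 days into Mar → day 74.

74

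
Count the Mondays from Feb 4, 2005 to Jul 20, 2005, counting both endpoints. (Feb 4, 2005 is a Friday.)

24

Feb 4, 2005 is a Friday; the first Monday on or after it is Feb 7, 2005 (3 days later).
From Feb 7, 2005 to Jul 20, 2005: 21 + 31 + 30 + 31 + 30 + 20 = 163 days (rest of Feb, Mar, Apr, May, Jun, Jul).
163 ÷ 7 = 23 full weeks with remainder 2, so 23 more Mondays after the first → 24.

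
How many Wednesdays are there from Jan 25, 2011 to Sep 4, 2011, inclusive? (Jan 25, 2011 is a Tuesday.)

Jan 25, 2011 is a Tuesday; the first Wednesday on or after it is Jan 26, 2011 (1 day later).
From Jan 26, 2011 to Sep 4, 2011: 5 + 28 + 31 + 30 + 31 + 30 + 31 + 31 + 4 = 221 days (rest of Jan, Feb, Mar, Apr, May, Jun, Jul, Aug, Sep).
221 ÷ 7 = 31 full weeks with remainder 4, so 31 more Wednesdays after the first → 32.

32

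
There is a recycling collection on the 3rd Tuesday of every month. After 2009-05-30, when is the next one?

May 2009 starts on a Friday; its first Tuesday is the 5th, so the 3rd Tuesday is the 19th — 2009-05-19.
That is not after 2009-05-30, so look at June 2009.
June 2009 starts on a Monday; its first Tuesday is the 2nd, so the 3rd Tuesday is the 16th — 2009-06-16.

2009-06-16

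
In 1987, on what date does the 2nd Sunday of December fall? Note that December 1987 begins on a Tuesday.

13 December 1987

December 1987 begins on a Tuesday, so the first Sunday is December 6 (5 days later).
The 2nd Sunday is 1 weeks later: 6 + 7 = 13.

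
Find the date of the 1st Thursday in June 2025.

2025-06-05

June 2025 begins on a Sunday, so the first Thursday is June 5 (4 days later).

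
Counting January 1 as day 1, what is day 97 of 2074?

January has 31 days (97 − 31 = 66 remain).
February has 28 days (66 − 28 = 38 remain).
March has 31 days (38 − 31 = 7 remain).
7 into April → April 7.

April 7, 2074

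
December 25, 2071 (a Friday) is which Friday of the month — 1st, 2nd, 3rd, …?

Day 25 falls in week ⌈25/7⌉ of the month.
Days 1–7 hold the 1st Friday, 8–14 the 2nd, 15–21 the 3rd, 22–28 the 4th, 29–31 the 5th.
25 is in the range for the 4th.

4th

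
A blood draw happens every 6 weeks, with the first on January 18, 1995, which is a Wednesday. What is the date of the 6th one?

August 16, 1995

The 6th occurrence is 5 intervals after the first: 5 × 42 = 210 days after January 18, 1995.
January has 31 days — 13 days to the end of January leaves 197.
February has 28 days (169 left).
March has 31 days (138 left).
April has 30 days (108 left).
May has 31 days (77 left).
June has 30 days (47 left).
July has 31 days (16 left).
16 days into August → August 16, 1995.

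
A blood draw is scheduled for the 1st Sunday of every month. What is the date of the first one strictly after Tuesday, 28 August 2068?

August 2068 starts on a Wednesday, so its 1st Sunday is 5 August 2068 (4 days in).
That is not after 28 August 2068, so look at September 2068.
September 2068 starts on a Saturday, so its 1st Sunday is 2 September 2068 (1 day in).

2 September 2068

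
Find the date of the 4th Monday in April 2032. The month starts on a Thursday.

April 2032 begins on a Thursday, so the first Monday is April 5 (4 days later).
The 4th Monday is 3 weeks later: 5 + 21 = 26.

2032-04-26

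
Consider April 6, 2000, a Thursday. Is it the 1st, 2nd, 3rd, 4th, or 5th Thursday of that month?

1st

Day 6 falls in week ⌈6/7⌉ of the month.
Days 1–7 hold the 1st Thursday, 8–14 the 2nd, 15–21 the 3rd, 22–28 the 4th, 29–31 the 5th.
6 is in the range for the 1st.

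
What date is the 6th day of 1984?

6 into Jan → Jan 6.

Jan 6, 1984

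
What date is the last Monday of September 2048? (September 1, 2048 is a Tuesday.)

September 28, 2048

September 2048 begins on a Tuesday, so the first Monday is September 7 (6 days later).
September 2048 has 30 days. Adding weeks: 7, 14, 21, 28 — the last one ≤ 30 is the 28th.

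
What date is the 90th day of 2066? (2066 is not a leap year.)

March 31, 2066

January has 31 days (90 − 31 = 59 remain).
February has 28 days (59 − 28 = 31 remain).
31 into March → March 31.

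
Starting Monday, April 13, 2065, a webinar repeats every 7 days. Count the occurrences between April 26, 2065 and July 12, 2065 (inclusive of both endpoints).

11

Occurrences land 7·i days after April 13, 2065 for i = 0, 1, 2, …
April 26, 2065 is 13 days after the start; 13 ÷ 7 = 1 remainder 6; since the remainder is 6, round up to i = 2. First occurrence in the window: #3 on April 27, 2065 (2×7 = 14 days in).
July 12, 2065 is 90 days after the start; 90 ÷ 7 = 12 remainder 6. Last occurrence in the window: #13 on July 6, 2065.
Occurrences #3 through #13: 11 in total.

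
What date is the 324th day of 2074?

January has 31 days (324 − 31 = 293 remain).
February has 28 days (293 − 28 = 265 remain).
March has 31 days (265 − 31 = 234 remain).
April has 30 days (234 − 30 = 204 remain).
May has 31 days (204 − 31 = 173 remain).
June has 30 days (173 − 30 = 143 remain).
July has 31 days (143 − 31 = 112 remain).
August has 31 days (112 − 31 = 81 remain).
September has 30 days (81 − 30 = 51 remain).
October has 31 days (51 − 31 = 20 remain).
20 into November → November 20.

20 November 2074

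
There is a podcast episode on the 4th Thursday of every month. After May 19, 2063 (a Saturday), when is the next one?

May 24, 2063

May 2063 starts on a Tuesday; its first Thursday is the 3rd, so the 4th Thursday is the 24th — May 24, 2063.
May 24, 2063 is after May 19, 2063, so that is the next one.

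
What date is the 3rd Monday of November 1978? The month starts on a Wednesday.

20 November 1978

November 1978 begins on a Wednesday, so the first Monday is November 6 (5 days later).
The 3rd Monday is 2 weeks later: 6 + 14 = 20.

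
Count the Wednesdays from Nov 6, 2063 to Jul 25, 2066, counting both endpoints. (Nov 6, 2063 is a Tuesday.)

142

Nov 6, 2063 is a Tuesday; the first Wednesday on or after it is Nov 7, 2063 (1 day later).
From Nov 7, 2063 to Jul 25, 2066: 54 + 366 + 365 + 206 = 991 days (rest of 2063, 2064, 2065, to Jul 25, 2066 in 2066).
991 ÷ 7 = 141 full weeks with remainder 4, so 141 more Wednesdays after the first → 142.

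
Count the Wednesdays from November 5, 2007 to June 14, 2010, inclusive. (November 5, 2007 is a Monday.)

November 5, 2007 is a Monday; the first Wednesday on or after it is November 7, 2007 (2 days later).
From November 7, 2007 to June 14, 2010: 54 + 366 + 365 + 165 = 950 days (rest of 2007, 2008, 2009, to June 14, 2010 in 2010).
950 ÷ 7 = 135 full weeks with remainder 5, so 135 more Wednesdays after the first → 136.

136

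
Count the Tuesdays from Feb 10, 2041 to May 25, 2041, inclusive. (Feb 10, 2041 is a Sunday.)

Feb 10, 2041 is a Sunday; the first Tuesday on or after it is Feb 12, 2041 (2 days later).
From Feb 12, 2041 to May 25, 2041: 16 + 31 + 30 + 25 = 102 days (rest of Feb, Mar, Apr, May).
102 ÷ 7 = 14 full weeks with remainder 4, so 14 more Tuesdays after the first → 15.

15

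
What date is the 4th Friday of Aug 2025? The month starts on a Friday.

Aug 22, 2025

Aug 2025 begins on a Friday, so the first Friday is Aug 1.
The 4th Friday is 3 weeks later: 1 + 21 = 22.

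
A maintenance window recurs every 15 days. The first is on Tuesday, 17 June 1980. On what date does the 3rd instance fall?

The 3rd occurrence is 2 intervals after the first: 2 × 15 = 30 days after 17 June 1980.
June has 30 days — 13 days to the end of June leaves 17.
17 days into July → 17 July 1980.

17 July 1980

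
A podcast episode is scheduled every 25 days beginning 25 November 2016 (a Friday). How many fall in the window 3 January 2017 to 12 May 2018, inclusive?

20

Occurrences land 25·i days after 25 November 2016 for i = 0, 1, 2, …
3 January 2017 is 39 days after the start; 39 ÷ 25 = 1 remainder 14; since the remainder is 14, round up to i = 2. First occurrence in the window: #3 on 14 January 2017 (2×25 = 50 days in).
12 May 2018 is 533 days after the start; 533 ÷ 25 = 21 remainder 8. Last occurrence in the window: #22 on 4 May 2018.
Occurrences #3 through #22: 20 in total.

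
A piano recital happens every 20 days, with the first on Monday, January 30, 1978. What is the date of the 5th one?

The 5th occurrence is 4 intervals after the first: 4 × 20 = 80 days after January 30, 1978.
January has 31 days — 1 day to the end of January leaves 79.
February has 28 days (51 left).
March has 31 days (20 left).
20 days into April → April 20, 1978.

April 20, 1978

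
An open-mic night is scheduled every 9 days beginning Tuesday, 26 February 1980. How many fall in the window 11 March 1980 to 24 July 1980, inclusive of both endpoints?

15

Occurrences land 9·i days after 26 February 1980 for i = 0, 1, 2, …
11 March 1980 is 14 days after the start; 14 ÷ 9 = 1 remainder 5; since the remainder is 5, round up to i = 2. First occurrence in the window: #3 on 15 March 1980 (2×9 = 18 days in).
24 July 1980 is 149 days after the start; 149 ÷ 9 = 16 remainder 5. Last occurrence in the window: #17 on 19 July 1980.
Occurrences #3 through #17: 15 in total.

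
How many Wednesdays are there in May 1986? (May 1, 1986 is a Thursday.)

4

May 1, 1986 is a Thursday; the first Wednesday on or after it is May 7, 1986 (6 days later).
From May 7, 1986 to May 31, 1986 is 31 − 7 = 24 days.
24 ÷ 7 = 3 full weeks with remainder 3, so 3 more Wednesdays after the first → 4.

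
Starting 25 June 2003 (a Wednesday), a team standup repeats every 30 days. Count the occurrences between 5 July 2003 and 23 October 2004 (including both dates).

16

Occurrences land 30·i days after 25 June 2003 for i = 0, 1, 2, …
5 July 2003 is 10 days after the start; 10 ÷ 30 = 0 remainder 10; since the remainder is 10, round up to i = 1. First occurrence in the window: #2 on 25 July 2003 (1×30 = 30 days in).
23 October 2004 is 486 days after the start; 486 ÷ 30 = 16 remainder 6. Last occurrence in the window: #17 on 17 October 2004.
Occurrences #2 through #17: 16 in total.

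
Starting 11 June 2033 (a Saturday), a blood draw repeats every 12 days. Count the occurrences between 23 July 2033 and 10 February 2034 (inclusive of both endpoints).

Occurrences land 12·i days after 11 June 2033 for i = 0, 1, 2, …
23 July 2033 is 42 days after the start; 42 ÷ 12 = 3 remainder 6; since the remainder is 6, round up to i = 4. First occurrence in the window: #5 on 29 July 2033 (4×12 = 48 days in).
10 February 2034 is 244 days after the start; 244 ÷ 12 = 20 remainder 4. Last occurrence in the window: #21 on 6 February 2034.
Occurrences #5 through #21: 17 in total.

17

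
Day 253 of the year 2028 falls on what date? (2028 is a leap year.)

January has 31 days (253 − 31 = 222 remain).
February has 29 days (222 − 29 = 193 remain).
March has 31 days (193 − 31 = 162 remain).
April has 30 days (162 − 30 = 132 remain).
May has 31 days (132 − 31 = 101 remain).
June has 30 days (101 − 30 = 71 remain).
July has 31 days (71 − 31 = 40 remain).
August has 31 days (40 − 31 = 9 remain).
9 into September → September 9.

2028-09-09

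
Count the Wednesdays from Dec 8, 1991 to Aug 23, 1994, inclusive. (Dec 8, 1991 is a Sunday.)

141

Dec 8, 1991 is a Sunday; the first Wednesday on or after it is Dec 11, 1991 (3 days later).
From Dec 11, 1991 to Aug 23, 1994: 20 + 366 + 365 + 235 = 986 days (rest of 1991, 1992, 1993, to Aug 23, 1994 in 1994).
986 ÷ 7 = 140 full weeks with remainder 6, so 140 more Wednesdays after the first → 141.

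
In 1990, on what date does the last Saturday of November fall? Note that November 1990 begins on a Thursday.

1990-11-24

November 1990 begins on a Thursday, so the first Saturday is November 3 (2 days later).
November 1990 has 30 days. Adding weeks: 3, 10, 17, 24 — the last one ≤ 30 is the 24th.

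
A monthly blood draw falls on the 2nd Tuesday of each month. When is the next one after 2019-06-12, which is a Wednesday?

June 2019 starts on a Saturday; its first Tuesday is the 4th, so the 2nd Tuesday is the 11th — 2019-06-11.
That is not after 2019-06-12, so look at July 2019.
July 2019 starts on a Monday; its first Tuesday is the 2nd, so the 2nd Tuesday is the 9th — 2019-07-09.

2019-07-09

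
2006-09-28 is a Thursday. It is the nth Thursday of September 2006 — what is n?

4th

Day 28 falls in week ⌈28/7⌉ of the month.
Days 1–7 hold the 1st Thursday, 8–14 the 2nd, 15–21 the 3rd, 22–28 the 4th, 29–31 the 5th.
28 is in the range for the 4th.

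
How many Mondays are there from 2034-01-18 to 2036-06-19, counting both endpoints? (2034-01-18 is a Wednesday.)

126

2034-01-18 is a Wednesday; the first Monday on or after it is 2034-01-23 (5 days later).
From 2034-01-23 to 2036-06-19: 342 + 365 + 171 = 878 days (rest of 2034, 2035, to 2036-06-19 in 2036).
878 ÷ 7 = 125 full weeks with remainder 3, so 125 more Mondays after the first → 126.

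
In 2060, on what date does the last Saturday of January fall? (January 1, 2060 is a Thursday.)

January 2060 begins on a Thursday, so the first Saturday is January 3 (2 days later).
January 2060 has 31 days. Adding weeks: 3, 10, 17, 24, 31 — the last one ≤ 31 is the 31st.

31 January 2060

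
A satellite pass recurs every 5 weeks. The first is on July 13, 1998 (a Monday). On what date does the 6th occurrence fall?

The 6th occurrence is 5 intervals after the first: 5 × 35 = 175 days after July 13, 1998.
July has 31 days — 18 days to the end of July leaves 157.
August has 31 days (126 left).
September has 30 days (96 left).
October has 31 days (65 left).
November has 30 days (35 left).
December has 31 days (4 left).
4 days into January → January 4, 1999.

January 4, 1999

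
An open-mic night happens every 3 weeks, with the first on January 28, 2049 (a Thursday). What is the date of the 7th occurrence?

June 3, 2049

The 7th occurrence is 6 intervals after the first: 6 × 21 = 126 days after January 28, 2049.
January has 31 days — 3 days to the end of January leaves 123.
February has 28 days (95 left).
March has 31 days (64 left).
April has 30 days (34 left).
May has 31 days (3 left).
3 days into June → June 3, 2049.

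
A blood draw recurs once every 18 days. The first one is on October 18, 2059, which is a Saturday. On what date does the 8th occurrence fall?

The 8th occurrence is 7 intervals after the first: 7 × 18 = 126 days after October 18, 2059.
October has 31 days — 13 days to the end of October leaves 113.
November has 30 days (83 left).
December has 31 days (52 left).
January has 31 days (21 left).
21 days into February → February 21, 2060.

February 21, 2060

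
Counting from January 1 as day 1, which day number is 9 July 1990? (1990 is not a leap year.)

190

Days in months before July: 31 + 28 + 31 + 30 + 31 + 30 = 181.
Plus 9 days into July → day 190.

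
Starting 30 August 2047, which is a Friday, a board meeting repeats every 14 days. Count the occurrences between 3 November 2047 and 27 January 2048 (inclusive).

6

Occurrences land 14·i days after 30 August 2047 for i = 0, 1, 2, …
3 November 2047 is 65 days after the start; 65 ÷ 14 = 4 remainder 9; since the remainder is 9, round up to i = 5. First occurrence in the window: #6 on 8 November 2047 (5×14 = 70 days in).
27 January 2048 is 150 days after the start; 150 ÷ 14 = 10 remainder 10. Last occurrence in the window: #11 on 17 January 2048.
Occurrences #6 through #11: 6 in total.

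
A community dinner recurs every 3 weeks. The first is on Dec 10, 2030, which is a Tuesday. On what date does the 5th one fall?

The 5th occurrence is 4 intervals after the first: 4 × 21 = 84 days after Dec 10, 2030.
Dec has 31 days — 21 days to the end of Dec leaves 63.
Jan has 31 days (32 left).
Feb has 28 days (4 left).
4 days into Mar → Mar 4, 2031.

Mar 4, 2031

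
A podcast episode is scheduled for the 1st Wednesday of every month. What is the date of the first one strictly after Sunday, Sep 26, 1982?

Oct 6, 1982

Sep 1982 starts on a Wednesday, so its 1st Wednesday is Sep 1, 1982.
That is not after Sep 26, 1982, so look at Oct 1982.
Oct 1982 starts on a Friday, so its 1st Wednesday is Oct 6, 1982 (5 days in).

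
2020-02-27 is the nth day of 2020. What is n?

Days in months before February: 31 = 31.
Plus 27 days into February → day 58.

58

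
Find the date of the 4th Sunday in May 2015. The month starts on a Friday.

24 May 2015

May 2015 begins on a Friday, so the first Sunday is May 3 (2 days later).
The 4th Sunday is 3 weeks later: 3 + 21 = 24.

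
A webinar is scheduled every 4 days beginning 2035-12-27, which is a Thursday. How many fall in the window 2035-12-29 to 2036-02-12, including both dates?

Occurrences land 4·i days after 2035-12-27 for i = 0, 1, 2, …
2035-12-29 is 2 days after the start; 2 ÷ 4 = 0 remainder 2; since the remainder is 2, round up to i = 1. First occurrence in the window: #2 on 2035-12-31 (1×4 = 4 days in).
2036-02-12 is 47 days after the start; 47 ÷ 4 = 11 remainder 3. Last occurrence in the window: #12 on 2036-02-09.
Occurrences #2 through #12: 11 in total.

11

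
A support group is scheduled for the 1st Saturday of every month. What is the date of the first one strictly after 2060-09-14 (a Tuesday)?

September 2060 starts on a Wednesday, so its 1st Saturday is 2060-09-04 (3 days in).
That is not after 2060-09-14, so look at October 2060.
October 2060 starts on a Friday, so its 1st Saturday is 2060-10-02 (1 day in).

2060-10-02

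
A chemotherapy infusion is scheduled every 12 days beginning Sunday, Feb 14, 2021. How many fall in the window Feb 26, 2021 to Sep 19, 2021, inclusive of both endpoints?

18

Occurrences land 12·i days after Feb 14, 2021 for i = 0, 1, 2, …
Feb 26, 2021 is 12 days after the start; 12 ÷ 12 = 1 remainder 0. First occurrence in the window: #2 on Feb 26, 2021 (1×12 = 12 days in).
Sep 19, 2021 is 217 days after the start; 217 ÷ 12 = 18 remainder 1. Last occurrence in the window: #19 on Sep 18, 2021.
Occurrences #2 through #19: 18 in total.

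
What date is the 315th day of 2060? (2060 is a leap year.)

January has 31 days (315 − 31 = 284 remain).
February has 29 days (284 − 29 = 255 remain).
March has 31 days (255 − 31 = 224 remain).
April has 30 days (224 − 30 = 194 remain).
May has 31 days (194 − 31 = 163 remain).
June has 30 days (163 − 30 = 133 remain).
July has 31 days (133 − 31 = 102 remain).
August has 31 days (102 − 31 = 71 remain).
September has 30 days (71 − 30 = 41 remain).
October has 31 days (41 − 31 = 10 remain).
10 into November → November 10.

2060-11-10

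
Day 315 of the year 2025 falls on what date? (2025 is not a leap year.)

November 11, 2025

January has 31 days (315 − 31 = 284 remain).
February has 28 days (284 − 28 = 256 remain).
March has 31 days (256 − 31 = 225 remain).
April has 30 days (225 − 30 = 195 remain).
May has 31 days (195 − 31 = 164 remain).
June has 30 days (164 − 30 = 134 remain).
July has 31 days (134 − 31 = 103 remain).
August has 31 days (103 − 31 = 72 remain).
September has 30 days (72 − 30 = 42 remain).
October has 31 days (42 − 31 = 11 remain).
11 into November → November 11.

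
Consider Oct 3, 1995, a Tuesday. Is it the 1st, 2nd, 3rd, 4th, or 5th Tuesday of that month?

Day 3 falls in week ⌈3/7⌉ of the month.
Days 1–7 hold the 1st Tuesday, 8–14 the 2nd, 15–21 the 3rd, 22–28 the 4th, 29–31 the 5th.
3 is in the range for the 1st.

1st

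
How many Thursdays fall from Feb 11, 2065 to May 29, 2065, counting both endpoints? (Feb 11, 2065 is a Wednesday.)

16

Feb 11, 2065 is a Wednesday; the first Thursday on or after it is Feb 12, 2065 (1 day later).
From Feb 12, 2065 to May 29, 2065: 16 + 31 + 30 + 29 = 106 days (rest of Feb, Mar, Apr, May).
106 ÷ 7 = 15 full weeks with remainder 1, so 15 more Thursdays after the first → 16.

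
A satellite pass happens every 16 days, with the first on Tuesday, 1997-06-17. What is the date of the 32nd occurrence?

1998-10-26

The 32nd occurrence is 31 intervals after the first: 31 × 16 = 496 days after 1997-06-17.
June has 30 days — 13 days to the end of June leaves 483.
From end of June to end of 1997 is 184 days (299 left).
January has 31 days (268 left).
February has 28 days (240 left).
March has 31 days (209 left).
April has 30 days (179 left).
May has 31 days (148 left).
June has 30 days (118 left).
July has 31 days (87 left).
August has 31 days (56 left).
September has 30 days (26 left).
26 days into October → 1998-10-26.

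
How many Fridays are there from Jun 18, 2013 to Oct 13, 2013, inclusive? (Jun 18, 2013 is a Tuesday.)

Jun 18, 2013 is a Tuesday; the first Friday on or after it is Jun 21, 2013 (3 days later).
From Jun 21, 2013 to Oct 13, 2013: 9 + 31 + 31 + 30 + 13 = 114 days (rest of Jun, Jul, Aug, Sep, Oct).
114 ÷ 7 = 16 full weeks with remainder 2, so 16 more Fridays after the first → 17.

17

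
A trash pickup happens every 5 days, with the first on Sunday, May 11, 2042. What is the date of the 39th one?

The 39th occurrence is 38 intervals after the first: 38 × 5 = 190 days after May 11, 2042.
May has 31 days — 20 days to the end of May leaves 170.
Jun has 30 days (140 left).
Jul has 31 days (109 left).
Aug has 31 days (78 left).
Sep has 30 days (48 left).
Oct has 31 days (17 left).
17 days into Nov → Nov 17, 2042.

Nov 17, 2042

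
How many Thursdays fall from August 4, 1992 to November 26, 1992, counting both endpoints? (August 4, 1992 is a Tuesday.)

17

August 4, 1992 is a Tuesday; the first Thursday on or after it is August 6, 1992 (2 days later).
From August 6, 1992 to November 26, 1992: 25 + 30 + 31 + 26 = 112 days (rest of August, September, October, November).
112 ÷ 7 = 16 full weeks with remainder 0, so 16 more Thursdays after the first → 17.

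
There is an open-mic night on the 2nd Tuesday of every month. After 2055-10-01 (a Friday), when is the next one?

2055-10-12

October 2055 starts on a Friday; its first Tuesday is the 5th, so the 2nd Tuesday is the 12th — 2055-10-12.
2055-10-12 is after 2055-10-01, so that is the next one.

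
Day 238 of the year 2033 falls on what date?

January has 31 days (238 − 31 = 207 remain).
February has 28 days (207 − 28 = 179 remain).
March has 31 days (179 − 31 = 148 remain).
April has 30 days (148 − 30 = 118 remain).
May has 31 days (118 − 31 = 87 remain).
June has 30 days (87 − 30 = 57 remain).
July has 31 days (57 − 31 = 26 remain).
26 into August → August 26.

2033-08-26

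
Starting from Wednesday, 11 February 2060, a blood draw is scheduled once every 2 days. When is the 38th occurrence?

The 38th occurrence is 37 intervals after the first: 37 × 2 = 74 days after 11 February 2060.
February has 29 days — 18 days to the end of February leaves 56.
March has 31 days (25 left).
25 days into April → 25 April 2060.

25 April 2060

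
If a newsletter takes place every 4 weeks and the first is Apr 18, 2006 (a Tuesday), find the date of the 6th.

Sep 5, 2006

The 6th occurrence is 5 intervals after the first: 5 × 28 = 140 days after Apr 18, 2006.
Apr has 30 days — 12 days to the end of Apr leaves 128.
May has 31 days (97 left).
Jun has 30 days (67 left).
Jul has 31 days (36 left).
Aug has 31 days (5 left).
5 days into Sep → Sep 5, 2006.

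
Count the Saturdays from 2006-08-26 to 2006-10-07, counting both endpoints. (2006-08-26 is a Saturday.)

2006-08-26 is a Saturday; the first Saturday on or after it is 2006-08-26.
From 2006-08-26 to 2006-10-07: 5 + 30 + 7 = 42 days (rest of August, September, October).
42 ÷ 7 = 6 full weeks with remainder 0, so 6 more Saturdays after the first → 7.

7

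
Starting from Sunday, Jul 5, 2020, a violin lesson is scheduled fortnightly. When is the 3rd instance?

The 3rd occurrence is 2 intervals after the first: 2 × 14 = 28 days after Jul 5, 2020.
Jul has 31 days — 26 days to the end of Jul leaves 2.
2 days into Aug → Aug 2, 2020.

Aug 2, 2020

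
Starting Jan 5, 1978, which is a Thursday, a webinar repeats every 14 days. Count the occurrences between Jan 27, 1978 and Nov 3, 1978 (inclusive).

20

Occurrences land 14·i days after Jan 5, 1978 for i = 0, 1, 2, …
Jan 27, 1978 is 22 days after the start; 22 ÷ 14 = 1 remainder 8; since the remainder is 8, round up to i = 2. First occurrence in the window: #3 on Feb 2, 1978 (2×14 = 28 days in).
Nov 3, 1978 is 302 days after the start; 302 ÷ 14 = 21 remainder 8. Last occurrence in the window: #22 on Oct 26, 1978.
Occurrences #3 through #22: 20 in total.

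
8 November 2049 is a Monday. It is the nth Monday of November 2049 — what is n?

Day 8 falls in week ⌈8/7⌉ of the month.
Days 1–7 hold the 1st Monday, 8–14 the 2nd, 15–21 the 3rd, 22–28 the 4th, 29–31 the 5th.
8 is in the range for the 2nd.

2nd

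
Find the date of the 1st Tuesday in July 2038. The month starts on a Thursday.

July 6, 2038

July 2038 begins on a Thursday, so the first Tuesday is July 6 (5 days later).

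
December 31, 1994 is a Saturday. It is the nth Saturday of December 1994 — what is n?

Day 31 falls in week ⌈31/7⌉ of the month.
Days 1–7 hold the 1st Saturday, 8–14 the 2nd, 15–21 the 3rd, 22–28 the 4th, 29–31 the 5th.
31 is in the range for the 5th.

5th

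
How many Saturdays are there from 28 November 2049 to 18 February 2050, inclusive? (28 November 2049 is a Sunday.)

11

28 November 2049 is a Sunday; the first Saturday on or after it is 4 December 2049 (6 days later).
From 4 December 2049 to 18 February 2050: 27 + 31 + 18 = 76 days (rest of December, January, February).
76 ÷ 7 = 10 full weeks with remainder 6, so 10 more Saturdays after the first → 11.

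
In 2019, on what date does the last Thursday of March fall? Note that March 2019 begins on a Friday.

March 2019 begins on a Friday, so the first Thursday is March 7 (6 days later).
March 2019 has 31 days. Adding weeks: 7, 14, 21, 28 — the last one ≤ 31 is the 28th.

2019-03-28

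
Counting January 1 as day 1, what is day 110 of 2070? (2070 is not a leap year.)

January has 31 days (110 − 31 = 79 remain).
February has 28 days (79 − 28 = 51 remain).
March has 31 days (51 − 31 = 20 remain).
20 into April → April 20.

April 20, 2070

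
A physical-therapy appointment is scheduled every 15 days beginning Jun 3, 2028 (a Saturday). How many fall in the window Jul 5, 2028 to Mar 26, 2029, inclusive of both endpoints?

Occurrences land 15·i days after Jun 3, 2028 for i = 0, 1, 2, …
Jul 5, 2028 is 32 days after the start; 32 ÷ 15 = 2 remainder 2; since the remainder is 2, round up to i = 3. First occurrence in the window: #4 on Jul 18, 2028 (3×15 = 45 days in).
Mar 26, 2029 is 296 days after the start; 296 ÷ 15 = 19 remainder 11. Last occurrence in the window: #20 on Mar 15, 2029.
Occurrences #4 through #20: 17 in total.

17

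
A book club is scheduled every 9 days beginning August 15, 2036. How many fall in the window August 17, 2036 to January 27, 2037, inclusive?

18

Occurrences land 9·i days after August 15, 2036 for i = 0, 1, 2, …
August 17, 2036 is 2 days after the start; 2 ÷ 9 = 0 remainder 2; since the remainder is 2, round up to i = 1. First occurrence in the window: #2 on August 24, 2036 (1×9 = 9 days in).
January 27, 2037 is 165 days after the start; 165 ÷ 9 = 18 remainder 3. Last occurrence in the window: #19 on January 24, 2037.
Occurrences #2 through #19: 18 in total.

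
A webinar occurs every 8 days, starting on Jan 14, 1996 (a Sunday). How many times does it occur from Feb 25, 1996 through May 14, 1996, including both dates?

Occurrences land 8·i days after Jan 14, 1996 for i = 0, 1, 2, …
Feb 25, 1996 is 42 days after the start; 42 ÷ 8 = 5 remainder 2; since the remainder is 2, round up to i = 6. First occurrence in the window: #7 on Mar 2, 1996 (6×8 = 48 days in).
May 14, 1996 is 121 days after the start; 121 ÷ 8 = 15 remainder 1. Last occurrence in the window: #16 on May 13, 1996.
Occurrences #7 through #16: 10 in total.

10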